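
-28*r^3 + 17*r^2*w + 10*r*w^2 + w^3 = (-r + w)*(4*r + w)*(7*r + w)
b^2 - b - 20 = (b - 5)*(b + 4)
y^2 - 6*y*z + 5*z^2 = (y - 5*z)*(y - z)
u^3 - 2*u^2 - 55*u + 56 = (u - 8)*(u - 1)*(u + 7)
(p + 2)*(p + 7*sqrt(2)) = p^2 + 2*p + 7*sqrt(2)*p + 14*sqrt(2)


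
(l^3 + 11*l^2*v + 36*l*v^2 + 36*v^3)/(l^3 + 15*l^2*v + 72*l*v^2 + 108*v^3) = (l + 2*v)/(l + 6*v)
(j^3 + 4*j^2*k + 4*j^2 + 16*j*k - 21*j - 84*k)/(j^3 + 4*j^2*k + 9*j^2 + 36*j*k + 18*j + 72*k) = (j^2 + 4*j - 21)/(j^2 + 9*j + 18)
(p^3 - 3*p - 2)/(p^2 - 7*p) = (p^3 - 3*p - 2)/(p*(p - 7))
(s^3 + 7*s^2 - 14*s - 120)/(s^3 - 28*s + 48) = (s + 5)/(s - 2)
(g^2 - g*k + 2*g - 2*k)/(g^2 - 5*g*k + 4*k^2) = (g + 2)/(g - 4*k)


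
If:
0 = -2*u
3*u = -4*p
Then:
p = 0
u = 0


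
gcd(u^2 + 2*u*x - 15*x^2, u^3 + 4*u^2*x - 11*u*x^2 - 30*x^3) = -u^2 - 2*u*x + 15*x^2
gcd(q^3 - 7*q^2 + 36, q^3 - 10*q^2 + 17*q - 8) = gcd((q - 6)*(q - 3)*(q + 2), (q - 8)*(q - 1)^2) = 1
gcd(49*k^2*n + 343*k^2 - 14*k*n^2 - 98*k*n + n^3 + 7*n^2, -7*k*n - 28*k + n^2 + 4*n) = 7*k - n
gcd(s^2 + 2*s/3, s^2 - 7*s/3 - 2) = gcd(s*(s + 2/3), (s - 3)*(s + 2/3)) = s + 2/3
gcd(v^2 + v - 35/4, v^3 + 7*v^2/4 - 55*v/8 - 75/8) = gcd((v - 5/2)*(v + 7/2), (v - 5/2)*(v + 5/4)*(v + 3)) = v - 5/2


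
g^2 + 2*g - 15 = (g - 3)*(g + 5)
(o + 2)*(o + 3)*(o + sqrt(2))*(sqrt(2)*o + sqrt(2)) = sqrt(2)*o^4 + 2*o^3 + 6*sqrt(2)*o^3 + 12*o^2 + 11*sqrt(2)*o^2 + 6*sqrt(2)*o + 22*o + 12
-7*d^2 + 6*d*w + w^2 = (-d + w)*(7*d + w)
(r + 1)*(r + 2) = r^2 + 3*r + 2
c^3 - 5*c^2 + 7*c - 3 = (c - 3)*(c - 1)^2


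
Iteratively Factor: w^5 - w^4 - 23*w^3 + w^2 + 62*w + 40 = (w + 1)*(w^4 - 2*w^3 - 21*w^2 + 22*w + 40) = (w - 5)*(w + 1)*(w^3 + 3*w^2 - 6*w - 8) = (w - 5)*(w - 2)*(w + 1)*(w^2 + 5*w + 4) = (w - 5)*(w - 2)*(w + 1)^2*(w + 4)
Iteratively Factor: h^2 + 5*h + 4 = (h + 4)*(h + 1)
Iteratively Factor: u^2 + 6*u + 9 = (u + 3)*(u + 3)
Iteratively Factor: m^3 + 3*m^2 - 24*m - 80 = (m + 4)*(m^2 - m - 20) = (m + 4)^2*(m - 5)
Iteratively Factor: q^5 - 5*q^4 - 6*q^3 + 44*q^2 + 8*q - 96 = (q - 2)*(q^4 - 3*q^3 - 12*q^2 + 20*q + 48) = (q - 3)*(q - 2)*(q^3 - 12*q - 16) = (q - 4)*(q - 3)*(q - 2)*(q^2 + 4*q + 4) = (q - 4)*(q - 3)*(q - 2)*(q + 2)*(q + 2)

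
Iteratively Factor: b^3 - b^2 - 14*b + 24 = (b - 2)*(b^2 + b - 12) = (b - 2)*(b + 4)*(b - 3)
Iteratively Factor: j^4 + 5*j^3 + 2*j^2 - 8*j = (j - 1)*(j^3 + 6*j^2 + 8*j) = j*(j - 1)*(j^2 + 6*j + 8) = j*(j - 1)*(j + 4)*(j + 2)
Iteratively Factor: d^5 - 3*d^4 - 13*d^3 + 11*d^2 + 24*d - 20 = (d + 2)*(d^4 - 5*d^3 - 3*d^2 + 17*d - 10) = (d - 1)*(d + 2)*(d^3 - 4*d^2 - 7*d + 10) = (d - 5)*(d - 1)*(d + 2)*(d^2 + d - 2) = (d - 5)*(d - 1)^2*(d + 2)*(d + 2)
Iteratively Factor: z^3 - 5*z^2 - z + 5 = (z - 1)*(z^2 - 4*z - 5) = (z - 1)*(z + 1)*(z - 5)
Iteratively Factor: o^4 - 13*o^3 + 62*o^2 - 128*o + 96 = (o - 4)*(o^3 - 9*o^2 + 26*o - 24) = (o - 4)*(o - 3)*(o^2 - 6*o + 8) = (o - 4)*(o - 3)*(o - 2)*(o - 4)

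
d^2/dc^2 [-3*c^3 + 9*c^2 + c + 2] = 18 - 18*c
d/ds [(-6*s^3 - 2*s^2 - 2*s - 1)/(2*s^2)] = (-3*s^3 + s + 1)/s^3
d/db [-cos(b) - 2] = sin(b)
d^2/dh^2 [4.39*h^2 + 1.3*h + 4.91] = 8.78000000000000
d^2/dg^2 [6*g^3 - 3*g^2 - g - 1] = 36*g - 6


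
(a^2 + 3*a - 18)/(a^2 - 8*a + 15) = (a + 6)/(a - 5)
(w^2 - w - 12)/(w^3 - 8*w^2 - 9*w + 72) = (w - 4)/(w^2 - 11*w + 24)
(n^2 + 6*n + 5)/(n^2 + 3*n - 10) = (n + 1)/(n - 2)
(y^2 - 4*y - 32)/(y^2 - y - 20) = (y - 8)/(y - 5)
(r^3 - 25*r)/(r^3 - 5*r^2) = (r + 5)/r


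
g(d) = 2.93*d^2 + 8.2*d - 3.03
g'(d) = 5.86*d + 8.2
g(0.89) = 6.59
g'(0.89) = 13.42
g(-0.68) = -7.25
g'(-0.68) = 4.22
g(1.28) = 12.27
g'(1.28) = 15.70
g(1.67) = 18.84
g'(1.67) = 17.99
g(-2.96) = -1.63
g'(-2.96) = -9.15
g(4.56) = 95.29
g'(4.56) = 34.92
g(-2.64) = -4.26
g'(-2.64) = -7.27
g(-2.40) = -5.83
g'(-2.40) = -5.86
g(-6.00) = 53.25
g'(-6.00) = -26.96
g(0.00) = -3.03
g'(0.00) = 8.20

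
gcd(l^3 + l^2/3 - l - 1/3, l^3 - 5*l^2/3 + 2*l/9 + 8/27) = l + 1/3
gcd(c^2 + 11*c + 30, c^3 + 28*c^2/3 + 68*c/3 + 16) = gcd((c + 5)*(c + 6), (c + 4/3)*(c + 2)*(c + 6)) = c + 6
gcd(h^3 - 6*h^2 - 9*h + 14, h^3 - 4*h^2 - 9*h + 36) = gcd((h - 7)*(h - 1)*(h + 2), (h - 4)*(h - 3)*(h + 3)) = 1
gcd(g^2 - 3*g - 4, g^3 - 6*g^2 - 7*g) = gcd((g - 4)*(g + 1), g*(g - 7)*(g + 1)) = g + 1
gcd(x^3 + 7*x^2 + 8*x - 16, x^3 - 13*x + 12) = x^2 + 3*x - 4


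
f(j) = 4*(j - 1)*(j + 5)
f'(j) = 8*j + 16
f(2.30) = 37.96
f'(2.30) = 34.40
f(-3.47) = -27.36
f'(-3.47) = -11.76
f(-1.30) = -34.04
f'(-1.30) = 5.60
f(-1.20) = -33.44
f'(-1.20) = 6.40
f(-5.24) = 5.99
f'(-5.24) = -25.92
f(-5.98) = 27.36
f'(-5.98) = -31.84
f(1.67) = 17.88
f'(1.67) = 29.36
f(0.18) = -16.99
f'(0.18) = 17.44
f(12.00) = 748.00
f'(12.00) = 112.00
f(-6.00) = 28.00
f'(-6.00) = -32.00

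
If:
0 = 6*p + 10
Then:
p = -5/3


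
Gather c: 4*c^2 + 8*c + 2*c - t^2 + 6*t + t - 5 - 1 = 4*c^2 + 10*c - t^2 + 7*t - 6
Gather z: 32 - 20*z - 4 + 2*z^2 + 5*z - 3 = 2*z^2 - 15*z + 25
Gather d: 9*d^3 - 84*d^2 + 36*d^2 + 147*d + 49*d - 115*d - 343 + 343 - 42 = 9*d^3 - 48*d^2 + 81*d - 42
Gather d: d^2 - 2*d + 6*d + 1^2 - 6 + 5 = d^2 + 4*d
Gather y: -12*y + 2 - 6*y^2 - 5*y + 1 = -6*y^2 - 17*y + 3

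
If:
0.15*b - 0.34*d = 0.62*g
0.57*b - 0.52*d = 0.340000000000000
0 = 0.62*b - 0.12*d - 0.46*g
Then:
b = 0.13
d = -0.51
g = 0.31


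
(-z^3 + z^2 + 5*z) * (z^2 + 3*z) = -z^5 - 2*z^4 + 8*z^3 + 15*z^2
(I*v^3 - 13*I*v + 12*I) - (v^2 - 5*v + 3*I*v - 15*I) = I*v^3 - v^2 + 5*v - 16*I*v + 27*I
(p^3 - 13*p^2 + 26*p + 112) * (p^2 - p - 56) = p^5 - 14*p^4 - 17*p^3 + 814*p^2 - 1568*p - 6272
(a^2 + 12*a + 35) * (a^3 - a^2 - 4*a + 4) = a^5 + 11*a^4 + 19*a^3 - 79*a^2 - 92*a + 140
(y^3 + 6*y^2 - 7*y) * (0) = 0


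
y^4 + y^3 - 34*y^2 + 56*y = y*(y - 4)*(y - 2)*(y + 7)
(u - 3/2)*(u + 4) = u^2 + 5*u/2 - 6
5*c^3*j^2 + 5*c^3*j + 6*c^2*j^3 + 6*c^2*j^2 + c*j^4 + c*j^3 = j*(c + j)*(5*c + j)*(c*j + c)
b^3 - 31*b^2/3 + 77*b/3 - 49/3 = (b - 7)*(b - 7/3)*(b - 1)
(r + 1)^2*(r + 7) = r^3 + 9*r^2 + 15*r + 7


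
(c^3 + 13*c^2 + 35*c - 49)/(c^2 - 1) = (c^2 + 14*c + 49)/(c + 1)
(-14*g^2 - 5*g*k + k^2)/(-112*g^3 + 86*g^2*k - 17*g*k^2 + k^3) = (2*g + k)/(16*g^2 - 10*g*k + k^2)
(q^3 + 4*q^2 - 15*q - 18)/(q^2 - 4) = (q^3 + 4*q^2 - 15*q - 18)/(q^2 - 4)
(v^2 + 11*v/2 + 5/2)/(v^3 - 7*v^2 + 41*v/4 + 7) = 2*(v + 5)/(2*v^2 - 15*v + 28)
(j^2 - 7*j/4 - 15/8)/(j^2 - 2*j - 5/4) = (4*j + 3)/(2*(2*j + 1))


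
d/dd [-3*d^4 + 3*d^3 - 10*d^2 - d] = -12*d^3 + 9*d^2 - 20*d - 1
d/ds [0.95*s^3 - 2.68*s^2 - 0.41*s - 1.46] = 2.85*s^2 - 5.36*s - 0.41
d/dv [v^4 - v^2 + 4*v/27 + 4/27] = 4*v^3 - 2*v + 4/27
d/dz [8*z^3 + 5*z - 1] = 24*z^2 + 5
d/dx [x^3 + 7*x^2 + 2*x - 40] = 3*x^2 + 14*x + 2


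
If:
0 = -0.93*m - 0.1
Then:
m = -0.11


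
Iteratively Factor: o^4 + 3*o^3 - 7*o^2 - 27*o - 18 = (o - 3)*(o^3 + 6*o^2 + 11*o + 6) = (o - 3)*(o + 1)*(o^2 + 5*o + 6) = (o - 3)*(o + 1)*(o + 2)*(o + 3)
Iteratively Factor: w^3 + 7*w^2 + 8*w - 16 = (w + 4)*(w^2 + 3*w - 4) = (w + 4)^2*(w - 1)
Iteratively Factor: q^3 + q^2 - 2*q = (q)*(q^2 + q - 2) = q*(q - 1)*(q + 2)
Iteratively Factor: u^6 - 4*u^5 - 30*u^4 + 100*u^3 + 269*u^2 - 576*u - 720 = (u + 1)*(u^5 - 5*u^4 - 25*u^3 + 125*u^2 + 144*u - 720) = (u - 4)*(u + 1)*(u^4 - u^3 - 29*u^2 + 9*u + 180) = (u - 4)*(u + 1)*(u + 4)*(u^3 - 5*u^2 - 9*u + 45) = (u - 5)*(u - 4)*(u + 1)*(u + 4)*(u^2 - 9) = (u - 5)*(u - 4)*(u + 1)*(u + 3)*(u + 4)*(u - 3)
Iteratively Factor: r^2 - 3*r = (r)*(r - 3)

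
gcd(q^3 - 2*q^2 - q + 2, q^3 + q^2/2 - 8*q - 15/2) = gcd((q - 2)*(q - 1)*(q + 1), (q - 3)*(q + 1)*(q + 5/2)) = q + 1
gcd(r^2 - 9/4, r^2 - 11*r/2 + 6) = r - 3/2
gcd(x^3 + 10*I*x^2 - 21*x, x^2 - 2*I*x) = x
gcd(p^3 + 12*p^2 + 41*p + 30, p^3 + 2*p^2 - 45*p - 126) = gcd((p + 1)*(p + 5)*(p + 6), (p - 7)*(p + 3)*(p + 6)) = p + 6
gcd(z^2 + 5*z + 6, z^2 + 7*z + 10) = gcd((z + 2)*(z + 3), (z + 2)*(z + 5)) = z + 2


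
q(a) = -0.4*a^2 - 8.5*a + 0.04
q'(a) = -0.8*a - 8.5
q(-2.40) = 18.14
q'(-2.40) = -6.58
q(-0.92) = 7.52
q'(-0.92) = -7.76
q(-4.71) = 31.20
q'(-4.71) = -4.73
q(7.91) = -92.22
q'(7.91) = -14.83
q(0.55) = -4.76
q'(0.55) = -8.94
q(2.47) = -23.40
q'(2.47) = -10.48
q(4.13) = -41.89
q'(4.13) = -11.80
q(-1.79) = 13.97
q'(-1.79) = -7.07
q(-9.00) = 44.14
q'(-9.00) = -1.30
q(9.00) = -108.86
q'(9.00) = -15.70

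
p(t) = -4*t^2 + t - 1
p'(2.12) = -15.96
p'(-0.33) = 3.64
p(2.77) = -28.92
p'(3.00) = -23.00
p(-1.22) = -8.17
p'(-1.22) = 10.76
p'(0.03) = 0.76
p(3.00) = -34.00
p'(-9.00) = 73.00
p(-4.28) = -78.55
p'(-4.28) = 35.24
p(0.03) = -0.97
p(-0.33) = -1.77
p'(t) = 1 - 8*t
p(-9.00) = -334.00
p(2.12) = -16.86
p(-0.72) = -3.79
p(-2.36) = -25.64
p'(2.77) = -21.16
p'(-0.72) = 6.76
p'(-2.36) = 19.88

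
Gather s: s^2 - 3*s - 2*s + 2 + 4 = s^2 - 5*s + 6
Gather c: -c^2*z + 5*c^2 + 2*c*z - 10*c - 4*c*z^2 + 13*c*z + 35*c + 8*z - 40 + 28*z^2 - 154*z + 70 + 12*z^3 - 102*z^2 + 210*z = c^2*(5 - z) + c*(-4*z^2 + 15*z + 25) + 12*z^3 - 74*z^2 + 64*z + 30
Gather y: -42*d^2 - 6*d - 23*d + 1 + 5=-42*d^2 - 29*d + 6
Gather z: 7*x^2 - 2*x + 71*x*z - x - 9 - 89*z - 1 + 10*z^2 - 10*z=7*x^2 - 3*x + 10*z^2 + z*(71*x - 99) - 10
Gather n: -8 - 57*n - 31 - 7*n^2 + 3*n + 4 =-7*n^2 - 54*n - 35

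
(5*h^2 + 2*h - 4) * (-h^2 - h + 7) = -5*h^4 - 7*h^3 + 37*h^2 + 18*h - 28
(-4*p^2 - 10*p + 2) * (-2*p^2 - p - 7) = 8*p^4 + 24*p^3 + 34*p^2 + 68*p - 14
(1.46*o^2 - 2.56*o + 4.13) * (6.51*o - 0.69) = 9.5046*o^3 - 17.673*o^2 + 28.6527*o - 2.8497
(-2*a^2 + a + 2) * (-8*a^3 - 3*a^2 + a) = 16*a^5 - 2*a^4 - 21*a^3 - 5*a^2 + 2*a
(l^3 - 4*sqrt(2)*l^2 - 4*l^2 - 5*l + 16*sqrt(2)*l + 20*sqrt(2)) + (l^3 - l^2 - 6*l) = 2*l^3 - 4*sqrt(2)*l^2 - 5*l^2 - 11*l + 16*sqrt(2)*l + 20*sqrt(2)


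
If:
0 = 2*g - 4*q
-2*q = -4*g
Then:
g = 0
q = 0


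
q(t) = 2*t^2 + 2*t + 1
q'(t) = 4*t + 2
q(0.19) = 1.45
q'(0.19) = 2.76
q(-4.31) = 29.53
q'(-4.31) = -15.24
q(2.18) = 14.86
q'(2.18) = 10.72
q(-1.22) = 1.54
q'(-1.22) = -2.88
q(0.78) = 3.78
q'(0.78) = 5.12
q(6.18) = 89.74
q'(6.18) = 26.72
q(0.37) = 2.01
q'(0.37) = 3.48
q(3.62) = 34.45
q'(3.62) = 16.48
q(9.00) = 181.00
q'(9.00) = 38.00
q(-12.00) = 265.00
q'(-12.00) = -46.00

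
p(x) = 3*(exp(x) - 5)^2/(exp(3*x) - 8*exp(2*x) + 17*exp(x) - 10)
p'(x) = 3*(exp(x) - 5)^2*(-3*exp(3*x) + 16*exp(2*x) - 17*exp(x))/(exp(3*x) - 8*exp(2*x) + 17*exp(x) - 10)^2 + 6*(exp(x) - 5)*exp(x)/(exp(3*x) - 8*exp(2*x) + 17*exp(x) - 10)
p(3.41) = 0.09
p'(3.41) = -0.08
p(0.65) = 119.67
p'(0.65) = 2389.37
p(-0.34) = -34.65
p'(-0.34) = -98.95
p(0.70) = -642.58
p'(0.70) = 95800.03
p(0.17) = 75.81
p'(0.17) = -398.15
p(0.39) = 42.37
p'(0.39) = -29.31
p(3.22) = 0.11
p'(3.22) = -0.10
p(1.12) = -2.64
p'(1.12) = 15.70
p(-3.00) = -8.01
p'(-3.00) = -0.54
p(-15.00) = -7.50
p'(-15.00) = 0.00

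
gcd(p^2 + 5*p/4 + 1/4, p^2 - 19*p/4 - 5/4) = p + 1/4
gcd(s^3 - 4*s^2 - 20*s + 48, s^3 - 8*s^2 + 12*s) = s^2 - 8*s + 12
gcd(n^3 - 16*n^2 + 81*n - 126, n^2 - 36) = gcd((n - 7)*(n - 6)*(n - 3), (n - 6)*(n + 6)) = n - 6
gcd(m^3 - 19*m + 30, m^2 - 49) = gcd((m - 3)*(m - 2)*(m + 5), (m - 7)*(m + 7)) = 1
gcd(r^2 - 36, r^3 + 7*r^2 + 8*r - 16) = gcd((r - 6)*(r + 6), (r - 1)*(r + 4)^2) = 1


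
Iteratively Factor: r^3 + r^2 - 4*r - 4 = (r + 1)*(r^2 - 4) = (r - 2)*(r + 1)*(r + 2)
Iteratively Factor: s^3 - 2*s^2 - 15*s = (s)*(s^2 - 2*s - 15) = s*(s - 5)*(s + 3)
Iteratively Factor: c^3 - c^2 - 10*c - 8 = (c + 2)*(c^2 - 3*c - 4) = (c - 4)*(c + 2)*(c + 1)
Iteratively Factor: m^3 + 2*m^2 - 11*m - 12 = (m + 1)*(m^2 + m - 12) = (m - 3)*(m + 1)*(m + 4)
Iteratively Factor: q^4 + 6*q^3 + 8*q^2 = (q + 2)*(q^3 + 4*q^2) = q*(q + 2)*(q^2 + 4*q) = q^2*(q + 2)*(q + 4)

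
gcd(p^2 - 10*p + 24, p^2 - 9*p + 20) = p - 4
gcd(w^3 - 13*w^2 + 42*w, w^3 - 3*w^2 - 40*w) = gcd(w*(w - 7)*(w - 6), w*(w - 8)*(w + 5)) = w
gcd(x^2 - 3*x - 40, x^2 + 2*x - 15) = x + 5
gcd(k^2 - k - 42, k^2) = 1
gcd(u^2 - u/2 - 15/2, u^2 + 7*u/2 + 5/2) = u + 5/2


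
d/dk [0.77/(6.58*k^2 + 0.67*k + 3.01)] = (-10.1332*k - 0.5159)/(6.58*k^2 + 0.67*k + 3.01)^2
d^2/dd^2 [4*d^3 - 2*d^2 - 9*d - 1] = 24*d - 4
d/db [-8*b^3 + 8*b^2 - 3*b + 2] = -24*b^2 + 16*b - 3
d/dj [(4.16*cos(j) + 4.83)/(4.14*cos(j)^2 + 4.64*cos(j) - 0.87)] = (17.2224*cos(j)^2 + 39.9924*cos(j) + 26.0304)*sin(j)/(17.1396*cos(j)^4 + 38.4192*cos(j)^3 + 14.326*cos(j)^2 - 8.0736*cos(j) + 0.7569)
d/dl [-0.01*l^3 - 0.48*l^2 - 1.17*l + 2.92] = -0.03*l^2 - 0.96*l - 1.17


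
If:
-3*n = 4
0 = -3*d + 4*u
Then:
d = 4*u/3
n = -4/3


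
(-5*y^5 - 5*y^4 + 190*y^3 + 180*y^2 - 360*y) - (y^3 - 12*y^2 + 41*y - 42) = -5*y^5 - 5*y^4 + 189*y^3 + 192*y^2 - 401*y + 42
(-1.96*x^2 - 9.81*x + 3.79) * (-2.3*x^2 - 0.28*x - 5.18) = 4.508*x^4 + 23.1118*x^3 + 4.1826*x^2 + 49.7546*x - 19.6322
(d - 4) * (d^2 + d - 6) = d^3 - 3*d^2 - 10*d + 24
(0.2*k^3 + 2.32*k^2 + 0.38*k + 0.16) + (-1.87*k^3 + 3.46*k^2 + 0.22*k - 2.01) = -1.67*k^3 + 5.78*k^2 + 0.6*k - 1.85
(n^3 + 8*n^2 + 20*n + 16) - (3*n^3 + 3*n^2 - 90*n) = -2*n^3 + 5*n^2 + 110*n + 16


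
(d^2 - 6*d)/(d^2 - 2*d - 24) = d/(d + 4)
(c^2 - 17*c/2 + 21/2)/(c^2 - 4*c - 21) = (c - 3/2)/(c + 3)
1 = 1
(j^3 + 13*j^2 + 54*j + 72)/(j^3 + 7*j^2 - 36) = (j + 4)/(j - 2)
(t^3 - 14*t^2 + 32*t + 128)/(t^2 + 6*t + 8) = (t^2 - 16*t + 64)/(t + 4)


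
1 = 1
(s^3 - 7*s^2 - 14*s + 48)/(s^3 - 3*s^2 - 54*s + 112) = (s + 3)/(s + 7)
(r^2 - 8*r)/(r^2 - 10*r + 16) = r/(r - 2)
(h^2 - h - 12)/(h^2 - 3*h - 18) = (h - 4)/(h - 6)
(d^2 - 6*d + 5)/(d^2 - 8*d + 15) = (d - 1)/(d - 3)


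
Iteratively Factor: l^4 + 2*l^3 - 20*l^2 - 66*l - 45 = (l + 1)*(l^3 + l^2 - 21*l - 45) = (l - 5)*(l + 1)*(l^2 + 6*l + 9) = (l - 5)*(l + 1)*(l + 3)*(l + 3)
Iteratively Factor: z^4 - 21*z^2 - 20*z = (z + 1)*(z^3 - z^2 - 20*z) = (z + 1)*(z + 4)*(z^2 - 5*z) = (z - 5)*(z + 1)*(z + 4)*(z)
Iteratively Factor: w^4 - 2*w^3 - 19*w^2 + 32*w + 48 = (w + 4)*(w^3 - 6*w^2 + 5*w + 12) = (w - 3)*(w + 4)*(w^2 - 3*w - 4) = (w - 3)*(w + 1)*(w + 4)*(w - 4)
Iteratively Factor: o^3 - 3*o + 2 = (o + 2)*(o^2 - 2*o + 1) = (o - 1)*(o + 2)*(o - 1)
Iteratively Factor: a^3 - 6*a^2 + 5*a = (a - 5)*(a^2 - a) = (a - 5)*(a - 1)*(a)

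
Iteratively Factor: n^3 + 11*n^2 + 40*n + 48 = (n + 3)*(n^2 + 8*n + 16) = (n + 3)*(n + 4)*(n + 4)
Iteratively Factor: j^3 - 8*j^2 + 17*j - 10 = (j - 2)*(j^2 - 6*j + 5) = (j - 5)*(j - 2)*(j - 1)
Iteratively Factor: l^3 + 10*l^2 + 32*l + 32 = (l + 4)*(l^2 + 6*l + 8) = (l + 4)^2*(l + 2)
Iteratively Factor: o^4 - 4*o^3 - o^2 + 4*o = (o - 4)*(o^3 - o) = o*(o - 4)*(o^2 - 1) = o*(o - 4)*(o - 1)*(o + 1)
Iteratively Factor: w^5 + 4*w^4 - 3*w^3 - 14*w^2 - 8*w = (w + 1)*(w^4 + 3*w^3 - 6*w^2 - 8*w) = w*(w + 1)*(w^3 + 3*w^2 - 6*w - 8) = w*(w - 2)*(w + 1)*(w^2 + 5*w + 4) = w*(w - 2)*(w + 1)*(w + 4)*(w + 1)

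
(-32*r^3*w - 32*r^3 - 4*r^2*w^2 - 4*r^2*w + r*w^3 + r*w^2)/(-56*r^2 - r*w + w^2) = r*(4*r*w + 4*r + w^2 + w)/(7*r + w)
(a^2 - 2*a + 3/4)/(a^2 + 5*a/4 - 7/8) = 2*(2*a - 3)/(4*a + 7)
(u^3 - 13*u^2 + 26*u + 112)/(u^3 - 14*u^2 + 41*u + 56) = (u + 2)/(u + 1)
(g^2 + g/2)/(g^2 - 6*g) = (g + 1/2)/(g - 6)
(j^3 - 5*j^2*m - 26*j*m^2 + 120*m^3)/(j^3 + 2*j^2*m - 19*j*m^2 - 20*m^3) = (j - 6*m)/(j + m)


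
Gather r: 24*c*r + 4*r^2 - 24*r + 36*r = 4*r^2 + r*(24*c + 12)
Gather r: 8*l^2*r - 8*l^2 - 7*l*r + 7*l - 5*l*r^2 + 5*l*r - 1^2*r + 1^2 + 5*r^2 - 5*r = -8*l^2 + 7*l + r^2*(5 - 5*l) + r*(8*l^2 - 2*l - 6) + 1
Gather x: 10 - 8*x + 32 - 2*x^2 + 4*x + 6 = -2*x^2 - 4*x + 48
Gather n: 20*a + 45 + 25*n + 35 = 20*a + 25*n + 80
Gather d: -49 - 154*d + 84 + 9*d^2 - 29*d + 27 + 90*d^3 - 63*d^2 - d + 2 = 90*d^3 - 54*d^2 - 184*d + 64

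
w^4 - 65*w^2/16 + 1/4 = (w - 2)*(w - 1/4)*(w + 1/4)*(w + 2)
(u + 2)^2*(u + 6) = u^3 + 10*u^2 + 28*u + 24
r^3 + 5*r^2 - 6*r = r*(r - 1)*(r + 6)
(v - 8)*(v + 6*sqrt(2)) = v^2 - 8*v + 6*sqrt(2)*v - 48*sqrt(2)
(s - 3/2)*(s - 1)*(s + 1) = s^3 - 3*s^2/2 - s + 3/2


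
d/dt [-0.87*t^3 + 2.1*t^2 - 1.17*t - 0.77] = -2.61*t^2 + 4.2*t - 1.17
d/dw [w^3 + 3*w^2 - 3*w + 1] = 3*w^2 + 6*w - 3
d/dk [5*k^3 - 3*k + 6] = 15*k^2 - 3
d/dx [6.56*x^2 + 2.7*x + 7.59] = 13.12*x + 2.7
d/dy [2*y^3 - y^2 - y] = 6*y^2 - 2*y - 1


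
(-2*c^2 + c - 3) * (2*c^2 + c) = -4*c^4 - 5*c^2 - 3*c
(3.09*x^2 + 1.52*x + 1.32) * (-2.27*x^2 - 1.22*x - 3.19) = -7.0143*x^4 - 7.2202*x^3 - 14.7079*x^2 - 6.4592*x - 4.2108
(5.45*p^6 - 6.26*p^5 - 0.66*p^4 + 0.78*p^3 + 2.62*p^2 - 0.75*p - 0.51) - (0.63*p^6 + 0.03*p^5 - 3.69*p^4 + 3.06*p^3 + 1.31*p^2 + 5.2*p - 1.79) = 4.82*p^6 - 6.29*p^5 + 3.03*p^4 - 2.28*p^3 + 1.31*p^2 - 5.95*p + 1.28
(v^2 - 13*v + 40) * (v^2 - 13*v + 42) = v^4 - 26*v^3 + 251*v^2 - 1066*v + 1680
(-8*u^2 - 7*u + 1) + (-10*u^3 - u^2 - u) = -10*u^3 - 9*u^2 - 8*u + 1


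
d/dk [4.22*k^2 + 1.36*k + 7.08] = 8.44*k + 1.36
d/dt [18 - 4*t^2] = -8*t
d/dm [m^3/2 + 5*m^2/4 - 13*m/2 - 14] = 3*m^2/2 + 5*m/2 - 13/2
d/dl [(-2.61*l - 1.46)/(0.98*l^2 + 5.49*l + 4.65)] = (2.5578*l^2 + 2.8616*l - 4.1211)/(0.9604*l^4 + 10.7604*l^3 + 39.2541*l^2 + 51.057*l + 21.6225)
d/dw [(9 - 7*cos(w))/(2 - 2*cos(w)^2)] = (7*cos(w)^2 - 18*cos(w) + 7)/(2*sin(w)^3)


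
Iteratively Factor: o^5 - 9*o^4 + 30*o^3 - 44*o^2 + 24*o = (o - 2)*(o^4 - 7*o^3 + 16*o^2 - 12*o) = (o - 3)*(o - 2)*(o^3 - 4*o^2 + 4*o) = (o - 3)*(o - 2)^2*(o^2 - 2*o) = (o - 3)*(o - 2)^3*(o)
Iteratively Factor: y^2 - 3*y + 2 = (y - 2)*(y - 1)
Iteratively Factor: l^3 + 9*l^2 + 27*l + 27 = (l + 3)*(l^2 + 6*l + 9) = (l + 3)^2*(l + 3)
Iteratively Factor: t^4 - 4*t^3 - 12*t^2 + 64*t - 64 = (t - 4)*(t^3 - 12*t + 16) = (t - 4)*(t - 2)*(t^2 + 2*t - 8) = (t - 4)*(t - 2)^2*(t + 4)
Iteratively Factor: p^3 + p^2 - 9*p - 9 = (p + 3)*(p^2 - 2*p - 3) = (p + 1)*(p + 3)*(p - 3)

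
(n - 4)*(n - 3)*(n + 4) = n^3 - 3*n^2 - 16*n + 48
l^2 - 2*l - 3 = (l - 3)*(l + 1)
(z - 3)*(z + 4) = z^2 + z - 12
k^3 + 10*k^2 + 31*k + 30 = (k + 2)*(k + 3)*(k + 5)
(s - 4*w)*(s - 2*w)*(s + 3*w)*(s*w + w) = s^4*w - 3*s^3*w^2 + s^3*w - 10*s^2*w^3 - 3*s^2*w^2 + 24*s*w^4 - 10*s*w^3 + 24*w^4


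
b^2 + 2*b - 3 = (b - 1)*(b + 3)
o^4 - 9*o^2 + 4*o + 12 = (o - 2)^2*(o + 1)*(o + 3)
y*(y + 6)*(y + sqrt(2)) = y^3 + sqrt(2)*y^2 + 6*y^2 + 6*sqrt(2)*y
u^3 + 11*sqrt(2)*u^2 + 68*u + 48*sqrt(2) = (u + sqrt(2))*(u + 4*sqrt(2))*(u + 6*sqrt(2))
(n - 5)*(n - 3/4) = n^2 - 23*n/4 + 15/4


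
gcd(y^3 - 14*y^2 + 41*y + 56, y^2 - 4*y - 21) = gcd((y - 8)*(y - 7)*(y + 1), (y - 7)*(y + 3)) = y - 7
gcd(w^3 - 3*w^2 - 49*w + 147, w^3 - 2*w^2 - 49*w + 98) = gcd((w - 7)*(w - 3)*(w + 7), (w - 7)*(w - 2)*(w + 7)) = w^2 - 49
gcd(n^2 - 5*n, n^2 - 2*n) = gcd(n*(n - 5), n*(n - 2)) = n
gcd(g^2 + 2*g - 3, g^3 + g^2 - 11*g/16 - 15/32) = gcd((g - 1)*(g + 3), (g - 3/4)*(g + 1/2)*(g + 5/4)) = 1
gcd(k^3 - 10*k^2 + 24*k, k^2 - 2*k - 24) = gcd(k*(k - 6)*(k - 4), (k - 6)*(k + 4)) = k - 6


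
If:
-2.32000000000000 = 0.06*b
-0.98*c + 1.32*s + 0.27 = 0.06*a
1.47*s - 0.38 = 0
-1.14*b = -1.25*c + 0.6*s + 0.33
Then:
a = 579.83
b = -38.67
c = -34.88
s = 0.26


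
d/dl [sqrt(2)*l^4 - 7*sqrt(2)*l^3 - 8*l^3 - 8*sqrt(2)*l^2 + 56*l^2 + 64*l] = 4*sqrt(2)*l^3 - 21*sqrt(2)*l^2 - 24*l^2 - 16*sqrt(2)*l + 112*l + 64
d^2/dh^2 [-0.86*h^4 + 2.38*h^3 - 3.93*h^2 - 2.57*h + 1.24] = -10.32*h^2 + 14.28*h - 7.86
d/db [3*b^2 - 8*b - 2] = 6*b - 8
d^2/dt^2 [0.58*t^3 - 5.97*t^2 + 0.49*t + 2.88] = 3.48*t - 11.94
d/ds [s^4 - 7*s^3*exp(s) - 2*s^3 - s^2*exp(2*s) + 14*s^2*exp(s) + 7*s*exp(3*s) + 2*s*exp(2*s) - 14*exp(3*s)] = -7*s^3*exp(s) + 4*s^3 - 2*s^2*exp(2*s) - 7*s^2*exp(s) - 6*s^2 + 21*s*exp(3*s) + 2*s*exp(2*s) + 28*s*exp(s) - 35*exp(3*s) + 2*exp(2*s)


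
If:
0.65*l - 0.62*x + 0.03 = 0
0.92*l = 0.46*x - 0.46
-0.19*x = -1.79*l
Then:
No Solution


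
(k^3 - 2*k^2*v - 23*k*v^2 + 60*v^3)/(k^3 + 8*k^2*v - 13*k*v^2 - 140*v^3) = (k - 3*v)/(k + 7*v)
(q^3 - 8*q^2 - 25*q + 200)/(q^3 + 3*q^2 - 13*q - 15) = (q^2 - 13*q + 40)/(q^2 - 2*q - 3)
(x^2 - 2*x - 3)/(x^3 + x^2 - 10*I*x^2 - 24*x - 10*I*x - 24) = (x - 3)/(x^2 - 10*I*x - 24)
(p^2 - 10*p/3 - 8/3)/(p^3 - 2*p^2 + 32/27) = 9*(p - 4)/(9*p^2 - 24*p + 16)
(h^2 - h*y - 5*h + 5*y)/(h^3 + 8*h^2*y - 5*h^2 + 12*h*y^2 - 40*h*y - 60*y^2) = (h - y)/(h^2 + 8*h*y + 12*y^2)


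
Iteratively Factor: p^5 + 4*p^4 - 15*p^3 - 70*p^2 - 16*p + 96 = (p + 4)*(p^4 - 15*p^2 - 10*p + 24) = (p + 3)*(p + 4)*(p^3 - 3*p^2 - 6*p + 8) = (p - 1)*(p + 3)*(p + 4)*(p^2 - 2*p - 8) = (p - 4)*(p - 1)*(p + 3)*(p + 4)*(p + 2)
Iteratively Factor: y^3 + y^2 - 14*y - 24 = (y + 3)*(y^2 - 2*y - 8) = (y + 2)*(y + 3)*(y - 4)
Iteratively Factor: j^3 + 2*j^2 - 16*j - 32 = (j - 4)*(j^2 + 6*j + 8) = (j - 4)*(j + 2)*(j + 4)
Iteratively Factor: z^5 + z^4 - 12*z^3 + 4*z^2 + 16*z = (z - 2)*(z^4 + 3*z^3 - 6*z^2 - 8*z) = (z - 2)*(z + 1)*(z^3 + 2*z^2 - 8*z) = z*(z - 2)*(z + 1)*(z^2 + 2*z - 8) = z*(z - 2)^2*(z + 1)*(z + 4)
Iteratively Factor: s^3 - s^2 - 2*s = (s)*(s^2 - s - 2) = s*(s - 2)*(s + 1)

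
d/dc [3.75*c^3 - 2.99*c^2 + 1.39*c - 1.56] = 11.25*c^2 - 5.98*c + 1.39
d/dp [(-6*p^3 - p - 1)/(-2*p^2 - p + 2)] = (-(4*p + 1)*(6*p^3 + p + 1) + (18*p^2 + 1)*(2*p^2 + p - 2))/(2*p^2 + p - 2)^2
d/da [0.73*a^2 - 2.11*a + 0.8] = 1.46*a - 2.11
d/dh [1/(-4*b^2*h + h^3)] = (4*b^2 - 3*h^2)/(h^2*(4*b^2 - h^2)^2)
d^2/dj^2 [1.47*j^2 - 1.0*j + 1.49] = 2.94000000000000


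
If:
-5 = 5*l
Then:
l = -1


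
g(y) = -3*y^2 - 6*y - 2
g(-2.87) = -9.49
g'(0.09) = -6.54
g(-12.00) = -362.00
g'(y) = -6*y - 6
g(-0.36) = -0.23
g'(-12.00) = 66.00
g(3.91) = -71.32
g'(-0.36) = -3.84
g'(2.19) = -19.14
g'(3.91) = -29.46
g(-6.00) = -74.00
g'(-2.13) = 6.78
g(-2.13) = -2.83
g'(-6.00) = 30.00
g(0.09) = -2.56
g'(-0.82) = -1.08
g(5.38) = -121.11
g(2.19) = -29.53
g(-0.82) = 0.90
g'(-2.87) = 11.22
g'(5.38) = -38.28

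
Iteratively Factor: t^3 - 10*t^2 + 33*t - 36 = (t - 3)*(t^2 - 7*t + 12) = (t - 4)*(t - 3)*(t - 3)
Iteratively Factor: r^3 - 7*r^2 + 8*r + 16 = (r - 4)*(r^2 - 3*r - 4) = (r - 4)^2*(r + 1)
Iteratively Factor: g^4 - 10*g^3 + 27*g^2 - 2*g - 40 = (g - 4)*(g^3 - 6*g^2 + 3*g + 10) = (g - 5)*(g - 4)*(g^2 - g - 2) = (g - 5)*(g - 4)*(g - 2)*(g + 1)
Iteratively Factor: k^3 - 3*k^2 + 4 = (k - 2)*(k^2 - k - 2) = (k - 2)^2*(k + 1)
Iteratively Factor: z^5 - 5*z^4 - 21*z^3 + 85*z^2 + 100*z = (z - 5)*(z^4 - 21*z^2 - 20*z) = (z - 5)*(z + 1)*(z^3 - z^2 - 20*z) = z*(z - 5)*(z + 1)*(z^2 - z - 20) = z*(z - 5)^2*(z + 1)*(z + 4)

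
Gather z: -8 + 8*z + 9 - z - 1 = 7*z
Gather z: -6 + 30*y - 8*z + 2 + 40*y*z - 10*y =20*y + z*(40*y - 8) - 4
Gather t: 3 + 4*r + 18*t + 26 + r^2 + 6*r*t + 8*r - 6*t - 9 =r^2 + 12*r + t*(6*r + 12) + 20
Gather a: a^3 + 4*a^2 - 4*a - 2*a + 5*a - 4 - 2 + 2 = a^3 + 4*a^2 - a - 4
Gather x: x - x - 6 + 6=0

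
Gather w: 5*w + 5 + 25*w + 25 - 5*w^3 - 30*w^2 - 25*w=-5*w^3 - 30*w^2 + 5*w + 30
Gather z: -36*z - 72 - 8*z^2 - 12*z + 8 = -8*z^2 - 48*z - 64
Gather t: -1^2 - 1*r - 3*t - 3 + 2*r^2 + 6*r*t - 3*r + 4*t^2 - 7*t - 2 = 2*r^2 - 4*r + 4*t^2 + t*(6*r - 10) - 6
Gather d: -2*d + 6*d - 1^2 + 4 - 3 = 4*d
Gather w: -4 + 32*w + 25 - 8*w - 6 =24*w + 15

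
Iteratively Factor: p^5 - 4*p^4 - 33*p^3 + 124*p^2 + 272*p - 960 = (p + 4)*(p^4 - 8*p^3 - p^2 + 128*p - 240) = (p - 5)*(p + 4)*(p^3 - 3*p^2 - 16*p + 48) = (p - 5)*(p - 3)*(p + 4)*(p^2 - 16) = (p - 5)*(p - 3)*(p + 4)^2*(p - 4)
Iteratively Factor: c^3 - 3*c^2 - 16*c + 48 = (c + 4)*(c^2 - 7*c + 12) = (c - 3)*(c + 4)*(c - 4)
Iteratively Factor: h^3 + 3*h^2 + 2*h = (h + 2)*(h^2 + h) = h*(h + 2)*(h + 1)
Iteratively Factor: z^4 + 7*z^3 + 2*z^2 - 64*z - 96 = (z + 4)*(z^3 + 3*z^2 - 10*z - 24) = (z - 3)*(z + 4)*(z^2 + 6*z + 8) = (z - 3)*(z + 4)^2*(z + 2)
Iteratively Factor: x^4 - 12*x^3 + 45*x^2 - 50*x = (x - 2)*(x^3 - 10*x^2 + 25*x) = x*(x - 2)*(x^2 - 10*x + 25) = x*(x - 5)*(x - 2)*(x - 5)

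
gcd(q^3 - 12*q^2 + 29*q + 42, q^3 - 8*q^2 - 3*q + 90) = q - 6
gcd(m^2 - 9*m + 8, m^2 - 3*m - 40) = m - 8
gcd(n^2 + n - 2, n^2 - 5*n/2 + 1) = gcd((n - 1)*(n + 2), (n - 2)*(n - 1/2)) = 1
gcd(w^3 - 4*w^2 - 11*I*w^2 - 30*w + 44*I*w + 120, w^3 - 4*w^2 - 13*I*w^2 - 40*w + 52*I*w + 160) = w^2 + w*(-4 - 5*I) + 20*I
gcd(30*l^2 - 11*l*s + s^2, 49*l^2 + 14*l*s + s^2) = 1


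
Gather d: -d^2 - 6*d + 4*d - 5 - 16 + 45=-d^2 - 2*d + 24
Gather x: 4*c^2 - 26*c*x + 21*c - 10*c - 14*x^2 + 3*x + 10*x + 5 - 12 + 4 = 4*c^2 + 11*c - 14*x^2 + x*(13 - 26*c) - 3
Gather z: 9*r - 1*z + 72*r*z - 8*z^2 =9*r - 8*z^2 + z*(72*r - 1)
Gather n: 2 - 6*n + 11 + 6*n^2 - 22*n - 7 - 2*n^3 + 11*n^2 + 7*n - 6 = -2*n^3 + 17*n^2 - 21*n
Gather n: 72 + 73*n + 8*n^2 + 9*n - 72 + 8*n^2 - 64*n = 16*n^2 + 18*n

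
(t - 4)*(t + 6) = t^2 + 2*t - 24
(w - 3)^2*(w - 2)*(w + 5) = w^4 - 3*w^3 - 19*w^2 + 87*w - 90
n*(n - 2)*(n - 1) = n^3 - 3*n^2 + 2*n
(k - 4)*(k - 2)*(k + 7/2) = k^3 - 5*k^2/2 - 13*k + 28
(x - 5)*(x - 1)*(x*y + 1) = x^3*y - 6*x^2*y + x^2 + 5*x*y - 6*x + 5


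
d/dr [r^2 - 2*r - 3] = 2*r - 2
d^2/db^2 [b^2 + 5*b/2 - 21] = 2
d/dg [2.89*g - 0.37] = 2.89000000000000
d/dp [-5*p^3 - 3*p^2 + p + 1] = -15*p^2 - 6*p + 1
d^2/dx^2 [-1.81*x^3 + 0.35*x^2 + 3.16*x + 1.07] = 0.7 - 10.86*x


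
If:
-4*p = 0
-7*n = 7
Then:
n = -1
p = 0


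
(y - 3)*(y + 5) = y^2 + 2*y - 15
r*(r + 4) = r^2 + 4*r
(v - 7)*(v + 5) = v^2 - 2*v - 35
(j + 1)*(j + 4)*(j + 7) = j^3 + 12*j^2 + 39*j + 28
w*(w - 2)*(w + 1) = w^3 - w^2 - 2*w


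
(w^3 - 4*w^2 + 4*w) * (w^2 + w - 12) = w^5 - 3*w^4 - 12*w^3 + 52*w^2 - 48*w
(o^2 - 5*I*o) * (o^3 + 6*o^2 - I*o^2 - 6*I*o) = o^5 + 6*o^4 - 6*I*o^4 - 5*o^3 - 36*I*o^3 - 30*o^2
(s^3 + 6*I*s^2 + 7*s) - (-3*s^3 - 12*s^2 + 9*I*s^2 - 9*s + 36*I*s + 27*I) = 4*s^3 + 12*s^2 - 3*I*s^2 + 16*s - 36*I*s - 27*I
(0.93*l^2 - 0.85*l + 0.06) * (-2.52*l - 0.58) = -2.3436*l^3 + 1.6026*l^2 + 0.3418*l - 0.0348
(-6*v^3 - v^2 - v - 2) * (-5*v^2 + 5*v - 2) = 30*v^5 - 25*v^4 + 12*v^3 + 7*v^2 - 8*v + 4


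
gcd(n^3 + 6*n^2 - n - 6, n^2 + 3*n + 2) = n + 1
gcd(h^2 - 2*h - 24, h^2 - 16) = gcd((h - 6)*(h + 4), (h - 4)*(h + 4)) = h + 4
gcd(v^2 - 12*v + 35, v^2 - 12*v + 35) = v^2 - 12*v + 35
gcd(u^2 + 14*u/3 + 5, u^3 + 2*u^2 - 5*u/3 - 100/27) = u + 5/3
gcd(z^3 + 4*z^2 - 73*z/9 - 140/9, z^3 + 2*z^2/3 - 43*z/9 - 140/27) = z^2 - z - 28/9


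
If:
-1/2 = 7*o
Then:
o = -1/14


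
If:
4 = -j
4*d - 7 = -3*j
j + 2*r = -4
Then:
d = 19/4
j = -4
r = 0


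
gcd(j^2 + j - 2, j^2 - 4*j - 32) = 1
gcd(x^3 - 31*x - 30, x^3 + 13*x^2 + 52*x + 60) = x + 5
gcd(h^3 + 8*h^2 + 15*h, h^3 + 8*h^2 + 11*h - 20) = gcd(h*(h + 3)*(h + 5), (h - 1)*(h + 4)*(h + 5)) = h + 5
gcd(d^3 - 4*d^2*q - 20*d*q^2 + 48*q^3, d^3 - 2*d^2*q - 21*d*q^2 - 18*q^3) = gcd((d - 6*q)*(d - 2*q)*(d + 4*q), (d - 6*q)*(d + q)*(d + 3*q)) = -d + 6*q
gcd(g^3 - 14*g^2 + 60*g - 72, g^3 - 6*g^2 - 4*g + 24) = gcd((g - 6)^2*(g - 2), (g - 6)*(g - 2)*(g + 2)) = g^2 - 8*g + 12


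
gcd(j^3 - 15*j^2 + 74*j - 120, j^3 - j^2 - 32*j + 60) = j - 5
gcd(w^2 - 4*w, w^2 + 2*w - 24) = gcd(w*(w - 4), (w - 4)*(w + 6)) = w - 4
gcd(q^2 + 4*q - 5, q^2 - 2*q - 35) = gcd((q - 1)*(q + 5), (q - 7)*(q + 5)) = q + 5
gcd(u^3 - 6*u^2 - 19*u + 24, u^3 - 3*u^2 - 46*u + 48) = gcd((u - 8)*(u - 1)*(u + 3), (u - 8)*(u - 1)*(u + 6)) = u^2 - 9*u + 8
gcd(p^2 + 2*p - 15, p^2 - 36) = 1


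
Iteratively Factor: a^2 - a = (a)*(a - 1)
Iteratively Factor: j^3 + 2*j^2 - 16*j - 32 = (j + 4)*(j^2 - 2*j - 8) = (j + 2)*(j + 4)*(j - 4)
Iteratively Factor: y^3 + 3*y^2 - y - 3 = (y + 1)*(y^2 + 2*y - 3) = (y + 1)*(y + 3)*(y - 1)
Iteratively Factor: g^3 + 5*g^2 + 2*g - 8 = (g + 2)*(g^2 + 3*g - 4) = (g + 2)*(g + 4)*(g - 1)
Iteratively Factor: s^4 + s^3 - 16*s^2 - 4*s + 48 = (s - 3)*(s^3 + 4*s^2 - 4*s - 16) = (s - 3)*(s + 4)*(s^2 - 4) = (s - 3)*(s + 2)*(s + 4)*(s - 2)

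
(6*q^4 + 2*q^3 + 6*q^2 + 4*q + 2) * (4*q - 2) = 24*q^5 - 4*q^4 + 20*q^3 + 4*q^2 - 4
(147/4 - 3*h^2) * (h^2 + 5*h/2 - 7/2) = -3*h^4 - 15*h^3/2 + 189*h^2/4 + 735*h/8 - 1029/8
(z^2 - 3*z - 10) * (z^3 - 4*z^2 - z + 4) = z^5 - 7*z^4 + z^3 + 47*z^2 - 2*z - 40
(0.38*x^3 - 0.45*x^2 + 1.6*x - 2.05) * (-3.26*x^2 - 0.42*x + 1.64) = -1.2388*x^5 + 1.3074*x^4 - 4.4038*x^3 + 5.273*x^2 + 3.485*x - 3.362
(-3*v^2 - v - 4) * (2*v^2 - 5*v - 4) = -6*v^4 + 13*v^3 + 9*v^2 + 24*v + 16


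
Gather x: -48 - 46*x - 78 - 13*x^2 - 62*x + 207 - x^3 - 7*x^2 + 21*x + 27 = -x^3 - 20*x^2 - 87*x + 108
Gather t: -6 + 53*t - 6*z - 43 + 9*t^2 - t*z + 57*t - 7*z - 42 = 9*t^2 + t*(110 - z) - 13*z - 91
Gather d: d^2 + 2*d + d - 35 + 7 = d^2 + 3*d - 28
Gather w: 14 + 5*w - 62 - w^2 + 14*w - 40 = -w^2 + 19*w - 88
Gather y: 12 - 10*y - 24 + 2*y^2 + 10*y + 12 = 2*y^2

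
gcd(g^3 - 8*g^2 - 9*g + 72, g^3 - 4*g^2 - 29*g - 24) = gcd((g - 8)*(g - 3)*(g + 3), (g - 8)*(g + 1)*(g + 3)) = g^2 - 5*g - 24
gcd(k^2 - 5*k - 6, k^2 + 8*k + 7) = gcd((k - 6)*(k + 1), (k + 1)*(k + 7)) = k + 1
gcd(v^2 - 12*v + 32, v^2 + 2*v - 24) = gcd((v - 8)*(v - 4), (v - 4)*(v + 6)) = v - 4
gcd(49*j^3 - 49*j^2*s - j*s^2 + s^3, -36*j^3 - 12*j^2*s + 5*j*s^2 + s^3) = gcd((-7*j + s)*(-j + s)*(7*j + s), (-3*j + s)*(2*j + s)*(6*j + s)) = 1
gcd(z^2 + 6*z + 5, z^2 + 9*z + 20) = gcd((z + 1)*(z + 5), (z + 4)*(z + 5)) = z + 5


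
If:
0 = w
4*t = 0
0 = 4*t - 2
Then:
No Solution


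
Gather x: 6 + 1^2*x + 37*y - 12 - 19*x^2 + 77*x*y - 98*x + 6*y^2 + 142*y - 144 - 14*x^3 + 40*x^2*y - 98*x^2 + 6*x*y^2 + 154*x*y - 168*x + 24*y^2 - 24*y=-14*x^3 + x^2*(40*y - 117) + x*(6*y^2 + 231*y - 265) + 30*y^2 + 155*y - 150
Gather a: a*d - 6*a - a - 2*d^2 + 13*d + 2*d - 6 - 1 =a*(d - 7) - 2*d^2 + 15*d - 7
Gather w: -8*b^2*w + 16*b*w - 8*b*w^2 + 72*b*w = -8*b*w^2 + w*(-8*b^2 + 88*b)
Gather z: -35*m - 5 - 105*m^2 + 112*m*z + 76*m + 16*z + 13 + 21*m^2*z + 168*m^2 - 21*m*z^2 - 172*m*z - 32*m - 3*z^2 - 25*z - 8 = 63*m^2 + 9*m + z^2*(-21*m - 3) + z*(21*m^2 - 60*m - 9)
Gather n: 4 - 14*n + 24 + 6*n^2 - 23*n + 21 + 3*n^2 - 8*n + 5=9*n^2 - 45*n + 54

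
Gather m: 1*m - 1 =m - 1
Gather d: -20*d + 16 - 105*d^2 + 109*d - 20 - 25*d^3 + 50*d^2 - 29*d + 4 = -25*d^3 - 55*d^2 + 60*d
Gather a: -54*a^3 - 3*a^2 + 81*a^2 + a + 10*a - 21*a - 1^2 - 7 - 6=-54*a^3 + 78*a^2 - 10*a - 14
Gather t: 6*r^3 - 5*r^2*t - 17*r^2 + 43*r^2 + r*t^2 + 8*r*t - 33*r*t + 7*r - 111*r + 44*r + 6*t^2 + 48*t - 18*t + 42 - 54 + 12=6*r^3 + 26*r^2 - 60*r + t^2*(r + 6) + t*(-5*r^2 - 25*r + 30)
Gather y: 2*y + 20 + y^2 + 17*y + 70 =y^2 + 19*y + 90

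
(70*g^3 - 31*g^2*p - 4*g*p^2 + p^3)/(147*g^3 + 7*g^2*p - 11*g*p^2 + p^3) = (-10*g^2 + 3*g*p + p^2)/(-21*g^2 - 4*g*p + p^2)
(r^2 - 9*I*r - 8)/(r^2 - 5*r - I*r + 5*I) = (r - 8*I)/(r - 5)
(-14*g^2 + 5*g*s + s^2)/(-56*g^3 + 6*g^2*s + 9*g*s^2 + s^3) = 1/(4*g + s)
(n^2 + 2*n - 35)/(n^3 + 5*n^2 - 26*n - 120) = (n + 7)/(n^2 + 10*n + 24)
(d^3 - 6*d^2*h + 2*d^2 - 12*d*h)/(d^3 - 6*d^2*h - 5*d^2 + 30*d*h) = (d + 2)/(d - 5)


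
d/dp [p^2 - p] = 2*p - 1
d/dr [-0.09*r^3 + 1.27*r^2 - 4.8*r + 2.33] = -0.27*r^2 + 2.54*r - 4.8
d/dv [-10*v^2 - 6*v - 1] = -20*v - 6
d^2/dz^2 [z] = 0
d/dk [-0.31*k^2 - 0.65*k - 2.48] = -0.62*k - 0.65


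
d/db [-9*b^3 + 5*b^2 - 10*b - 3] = -27*b^2 + 10*b - 10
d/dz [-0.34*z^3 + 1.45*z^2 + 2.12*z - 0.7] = -1.02*z^2 + 2.9*z + 2.12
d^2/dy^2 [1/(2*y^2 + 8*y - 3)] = 4*(-2*y^2 - 8*y + 8*(y + 2)^2 + 3)/(2*y^2 + 8*y - 3)^3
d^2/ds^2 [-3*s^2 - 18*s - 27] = -6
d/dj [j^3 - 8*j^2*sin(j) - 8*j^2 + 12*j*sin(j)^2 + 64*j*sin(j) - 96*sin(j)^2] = -8*j^2*cos(j) + 3*j^2 - 16*j*sin(j) + 12*j*sin(2*j) + 64*j*cos(j) - 16*j + 12*sin(j)^2 + 64*sin(j) - 96*sin(2*j)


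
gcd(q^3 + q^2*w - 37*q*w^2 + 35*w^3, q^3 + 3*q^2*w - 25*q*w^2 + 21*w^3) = q^2 + 6*q*w - 7*w^2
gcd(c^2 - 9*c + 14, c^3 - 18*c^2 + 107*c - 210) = c - 7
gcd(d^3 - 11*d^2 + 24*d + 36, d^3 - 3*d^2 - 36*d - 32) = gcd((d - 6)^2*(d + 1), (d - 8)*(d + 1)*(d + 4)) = d + 1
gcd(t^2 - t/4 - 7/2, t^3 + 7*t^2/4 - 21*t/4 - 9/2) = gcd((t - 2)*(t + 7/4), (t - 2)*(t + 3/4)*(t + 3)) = t - 2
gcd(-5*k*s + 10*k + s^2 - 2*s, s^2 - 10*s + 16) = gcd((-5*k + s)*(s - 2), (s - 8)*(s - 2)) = s - 2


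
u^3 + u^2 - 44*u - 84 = (u - 7)*(u + 2)*(u + 6)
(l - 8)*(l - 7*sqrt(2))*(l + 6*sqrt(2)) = l^3 - 8*l^2 - sqrt(2)*l^2 - 84*l + 8*sqrt(2)*l + 672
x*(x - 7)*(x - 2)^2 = x^4 - 11*x^3 + 32*x^2 - 28*x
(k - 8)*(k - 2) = k^2 - 10*k + 16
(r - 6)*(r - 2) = r^2 - 8*r + 12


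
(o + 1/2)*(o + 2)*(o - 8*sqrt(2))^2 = o^4 - 16*sqrt(2)*o^3 + 5*o^3/2 - 40*sqrt(2)*o^2 + 129*o^2 - 16*sqrt(2)*o + 320*o + 128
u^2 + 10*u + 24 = (u + 4)*(u + 6)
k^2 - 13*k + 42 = (k - 7)*(k - 6)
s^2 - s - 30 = (s - 6)*(s + 5)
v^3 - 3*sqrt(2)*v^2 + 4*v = v*(v - 2*sqrt(2))*(v - sqrt(2))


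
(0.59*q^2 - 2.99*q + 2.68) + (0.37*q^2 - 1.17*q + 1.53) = 0.96*q^2 - 4.16*q + 4.21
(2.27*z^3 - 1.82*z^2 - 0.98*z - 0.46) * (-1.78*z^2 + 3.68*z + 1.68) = -4.0406*z^5 + 11.5932*z^4 - 1.1396*z^3 - 5.8452*z^2 - 3.3392*z - 0.7728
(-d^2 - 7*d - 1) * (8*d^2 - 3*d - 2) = -8*d^4 - 53*d^3 + 15*d^2 + 17*d + 2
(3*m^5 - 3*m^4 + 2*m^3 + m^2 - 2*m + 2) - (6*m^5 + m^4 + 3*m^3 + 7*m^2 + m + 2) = -3*m^5 - 4*m^4 - m^3 - 6*m^2 - 3*m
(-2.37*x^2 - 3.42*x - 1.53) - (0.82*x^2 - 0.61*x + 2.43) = -3.19*x^2 - 2.81*x - 3.96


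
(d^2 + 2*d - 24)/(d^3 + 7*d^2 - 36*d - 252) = (d - 4)/(d^2 + d - 42)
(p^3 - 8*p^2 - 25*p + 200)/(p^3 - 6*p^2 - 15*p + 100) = (p^2 - 3*p - 40)/(p^2 - p - 20)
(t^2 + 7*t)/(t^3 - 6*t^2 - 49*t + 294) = t/(t^2 - 13*t + 42)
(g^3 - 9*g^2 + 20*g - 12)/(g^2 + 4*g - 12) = (g^2 - 7*g + 6)/(g + 6)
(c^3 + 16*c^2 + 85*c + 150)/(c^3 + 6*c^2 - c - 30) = (c^2 + 11*c + 30)/(c^2 + c - 6)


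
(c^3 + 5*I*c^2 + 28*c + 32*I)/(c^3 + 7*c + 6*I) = (c^2 + 4*I*c + 32)/(c^2 - I*c + 6)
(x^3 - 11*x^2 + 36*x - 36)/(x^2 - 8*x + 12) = x - 3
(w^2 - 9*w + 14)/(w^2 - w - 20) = (-w^2 + 9*w - 14)/(-w^2 + w + 20)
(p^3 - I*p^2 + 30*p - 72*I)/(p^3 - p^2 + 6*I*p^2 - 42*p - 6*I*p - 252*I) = (p^2 - 7*I*p - 12)/(p^2 - p - 42)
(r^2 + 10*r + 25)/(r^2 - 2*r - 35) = (r + 5)/(r - 7)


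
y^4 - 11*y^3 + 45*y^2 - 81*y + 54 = (y - 3)^3*(y - 2)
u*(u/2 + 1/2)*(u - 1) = u^3/2 - u/2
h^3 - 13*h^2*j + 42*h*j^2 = h*(h - 7*j)*(h - 6*j)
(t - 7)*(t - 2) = t^2 - 9*t + 14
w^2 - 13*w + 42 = (w - 7)*(w - 6)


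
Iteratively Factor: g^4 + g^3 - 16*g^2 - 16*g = (g + 1)*(g^3 - 16*g) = (g - 4)*(g + 1)*(g^2 + 4*g) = (g - 4)*(g + 1)*(g + 4)*(g)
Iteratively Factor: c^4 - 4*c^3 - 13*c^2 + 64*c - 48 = (c + 4)*(c^3 - 8*c^2 + 19*c - 12) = (c - 1)*(c + 4)*(c^2 - 7*c + 12) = (c - 4)*(c - 1)*(c + 4)*(c - 3)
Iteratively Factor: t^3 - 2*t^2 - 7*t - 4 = (t + 1)*(t^2 - 3*t - 4) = (t - 4)*(t + 1)*(t + 1)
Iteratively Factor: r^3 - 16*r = (r + 4)*(r^2 - 4*r) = r*(r + 4)*(r - 4)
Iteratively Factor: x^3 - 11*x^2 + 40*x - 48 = (x - 3)*(x^2 - 8*x + 16) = (x - 4)*(x - 3)*(x - 4)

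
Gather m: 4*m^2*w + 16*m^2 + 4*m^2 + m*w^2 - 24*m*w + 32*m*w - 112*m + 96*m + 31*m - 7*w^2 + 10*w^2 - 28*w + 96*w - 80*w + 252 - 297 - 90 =m^2*(4*w + 20) + m*(w^2 + 8*w + 15) + 3*w^2 - 12*w - 135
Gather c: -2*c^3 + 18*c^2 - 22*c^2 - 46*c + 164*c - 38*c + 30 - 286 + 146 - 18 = -2*c^3 - 4*c^2 + 80*c - 128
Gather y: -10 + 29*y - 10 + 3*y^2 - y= 3*y^2 + 28*y - 20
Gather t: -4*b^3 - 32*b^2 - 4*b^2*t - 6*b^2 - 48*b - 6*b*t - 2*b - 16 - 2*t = -4*b^3 - 38*b^2 - 50*b + t*(-4*b^2 - 6*b - 2) - 16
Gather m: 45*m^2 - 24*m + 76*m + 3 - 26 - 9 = 45*m^2 + 52*m - 32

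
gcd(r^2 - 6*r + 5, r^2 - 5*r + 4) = r - 1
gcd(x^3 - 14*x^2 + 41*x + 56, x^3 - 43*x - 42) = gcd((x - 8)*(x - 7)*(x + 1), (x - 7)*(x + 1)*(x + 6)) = x^2 - 6*x - 7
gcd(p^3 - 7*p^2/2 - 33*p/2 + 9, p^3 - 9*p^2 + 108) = p^2 - 3*p - 18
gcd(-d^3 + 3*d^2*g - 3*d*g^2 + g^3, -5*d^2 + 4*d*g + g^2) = d - g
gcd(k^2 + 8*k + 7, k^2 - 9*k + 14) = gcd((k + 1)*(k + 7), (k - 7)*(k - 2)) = 1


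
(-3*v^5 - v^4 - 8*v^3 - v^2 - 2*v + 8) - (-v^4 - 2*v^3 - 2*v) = -3*v^5 - 6*v^3 - v^2 + 8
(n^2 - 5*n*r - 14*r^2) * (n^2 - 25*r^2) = n^4 - 5*n^3*r - 39*n^2*r^2 + 125*n*r^3 + 350*r^4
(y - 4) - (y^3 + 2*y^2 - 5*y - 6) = -y^3 - 2*y^2 + 6*y + 2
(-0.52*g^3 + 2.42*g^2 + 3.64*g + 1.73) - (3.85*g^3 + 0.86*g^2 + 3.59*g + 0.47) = -4.37*g^3 + 1.56*g^2 + 0.0500000000000003*g + 1.26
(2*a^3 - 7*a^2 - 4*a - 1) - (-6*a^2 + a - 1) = 2*a^3 - a^2 - 5*a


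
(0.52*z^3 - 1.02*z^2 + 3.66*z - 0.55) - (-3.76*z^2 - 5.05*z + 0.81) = 0.52*z^3 + 2.74*z^2 + 8.71*z - 1.36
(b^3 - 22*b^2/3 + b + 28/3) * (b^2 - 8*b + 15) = b^5 - 46*b^4/3 + 224*b^3/3 - 326*b^2/3 - 179*b/3 + 140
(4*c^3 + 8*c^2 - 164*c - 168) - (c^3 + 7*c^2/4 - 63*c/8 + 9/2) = 3*c^3 + 25*c^2/4 - 1249*c/8 - 345/2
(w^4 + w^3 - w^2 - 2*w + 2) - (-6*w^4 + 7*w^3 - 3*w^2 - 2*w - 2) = 7*w^4 - 6*w^3 + 2*w^2 + 4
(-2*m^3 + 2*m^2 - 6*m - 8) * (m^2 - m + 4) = -2*m^5 + 4*m^4 - 16*m^3 + 6*m^2 - 16*m - 32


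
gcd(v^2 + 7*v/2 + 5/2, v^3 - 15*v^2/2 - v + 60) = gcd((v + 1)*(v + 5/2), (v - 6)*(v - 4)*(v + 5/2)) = v + 5/2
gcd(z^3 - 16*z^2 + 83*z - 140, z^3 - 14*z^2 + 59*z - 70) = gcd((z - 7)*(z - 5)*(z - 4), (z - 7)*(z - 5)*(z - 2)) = z^2 - 12*z + 35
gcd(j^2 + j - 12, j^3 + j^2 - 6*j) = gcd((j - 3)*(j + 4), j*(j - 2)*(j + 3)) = 1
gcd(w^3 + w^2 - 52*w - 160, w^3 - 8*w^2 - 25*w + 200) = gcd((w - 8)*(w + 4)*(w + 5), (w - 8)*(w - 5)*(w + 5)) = w^2 - 3*w - 40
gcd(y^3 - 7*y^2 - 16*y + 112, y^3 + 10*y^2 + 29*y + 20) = y + 4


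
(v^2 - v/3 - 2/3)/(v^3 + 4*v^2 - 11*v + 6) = (v + 2/3)/(v^2 + 5*v - 6)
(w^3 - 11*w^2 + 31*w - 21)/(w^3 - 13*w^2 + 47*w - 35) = (w - 3)/(w - 5)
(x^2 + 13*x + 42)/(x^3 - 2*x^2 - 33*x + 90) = (x + 7)/(x^2 - 8*x + 15)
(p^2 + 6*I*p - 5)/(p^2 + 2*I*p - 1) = (p + 5*I)/(p + I)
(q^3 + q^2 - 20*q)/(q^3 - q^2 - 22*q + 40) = q/(q - 2)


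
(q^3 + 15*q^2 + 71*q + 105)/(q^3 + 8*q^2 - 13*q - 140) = (q + 3)/(q - 4)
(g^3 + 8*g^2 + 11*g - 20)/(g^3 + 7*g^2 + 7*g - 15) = (g + 4)/(g + 3)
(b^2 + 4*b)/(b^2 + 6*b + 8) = b/(b + 2)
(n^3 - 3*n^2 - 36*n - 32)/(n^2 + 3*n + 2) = (n^2 - 4*n - 32)/(n + 2)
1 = 1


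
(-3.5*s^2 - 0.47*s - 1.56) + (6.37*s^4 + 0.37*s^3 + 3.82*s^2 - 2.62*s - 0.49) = 6.37*s^4 + 0.37*s^3 + 0.32*s^2 - 3.09*s - 2.05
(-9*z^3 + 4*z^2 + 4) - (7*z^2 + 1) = -9*z^3 - 3*z^2 + 3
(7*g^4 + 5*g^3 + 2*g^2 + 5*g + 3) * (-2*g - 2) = -14*g^5 - 24*g^4 - 14*g^3 - 14*g^2 - 16*g - 6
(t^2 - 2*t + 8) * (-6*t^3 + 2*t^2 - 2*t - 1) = -6*t^5 + 14*t^4 - 54*t^3 + 19*t^2 - 14*t - 8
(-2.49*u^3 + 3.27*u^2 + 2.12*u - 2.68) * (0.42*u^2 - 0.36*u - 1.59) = -1.0458*u^5 + 2.2698*u^4 + 3.6723*u^3 - 7.0881*u^2 - 2.406*u + 4.2612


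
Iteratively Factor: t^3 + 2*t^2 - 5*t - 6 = (t - 2)*(t^2 + 4*t + 3) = (t - 2)*(t + 1)*(t + 3)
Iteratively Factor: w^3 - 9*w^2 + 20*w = (w)*(w^2 - 9*w + 20) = w*(w - 4)*(w - 5)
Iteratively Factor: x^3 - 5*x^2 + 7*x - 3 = (x - 1)*(x^2 - 4*x + 3) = (x - 3)*(x - 1)*(x - 1)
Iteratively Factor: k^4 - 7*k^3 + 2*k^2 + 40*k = (k)*(k^3 - 7*k^2 + 2*k + 40) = k*(k - 5)*(k^2 - 2*k - 8) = k*(k - 5)*(k + 2)*(k - 4)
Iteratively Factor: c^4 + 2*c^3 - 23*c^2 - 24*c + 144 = (c + 4)*(c^3 - 2*c^2 - 15*c + 36) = (c - 3)*(c + 4)*(c^2 + c - 12) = (c - 3)^2*(c + 4)*(c + 4)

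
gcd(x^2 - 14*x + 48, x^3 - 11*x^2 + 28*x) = 1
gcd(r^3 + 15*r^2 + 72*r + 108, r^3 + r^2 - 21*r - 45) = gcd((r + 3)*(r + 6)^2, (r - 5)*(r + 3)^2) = r + 3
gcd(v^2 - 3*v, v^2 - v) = v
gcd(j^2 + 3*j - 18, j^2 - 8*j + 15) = j - 3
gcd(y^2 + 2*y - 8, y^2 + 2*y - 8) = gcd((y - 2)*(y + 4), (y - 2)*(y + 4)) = y^2 + 2*y - 8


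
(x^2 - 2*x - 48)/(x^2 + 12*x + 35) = (x^2 - 2*x - 48)/(x^2 + 12*x + 35)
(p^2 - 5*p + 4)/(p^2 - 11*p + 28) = (p - 1)/(p - 7)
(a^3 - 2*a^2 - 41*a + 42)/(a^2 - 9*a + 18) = (a^3 - 2*a^2 - 41*a + 42)/(a^2 - 9*a + 18)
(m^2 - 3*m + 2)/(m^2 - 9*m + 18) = (m^2 - 3*m + 2)/(m^2 - 9*m + 18)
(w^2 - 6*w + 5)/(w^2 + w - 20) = (w^2 - 6*w + 5)/(w^2 + w - 20)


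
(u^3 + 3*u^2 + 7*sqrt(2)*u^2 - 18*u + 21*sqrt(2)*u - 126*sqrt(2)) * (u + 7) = u^4 + 7*sqrt(2)*u^3 + 10*u^3 + 3*u^2 + 70*sqrt(2)*u^2 - 126*u + 21*sqrt(2)*u - 882*sqrt(2)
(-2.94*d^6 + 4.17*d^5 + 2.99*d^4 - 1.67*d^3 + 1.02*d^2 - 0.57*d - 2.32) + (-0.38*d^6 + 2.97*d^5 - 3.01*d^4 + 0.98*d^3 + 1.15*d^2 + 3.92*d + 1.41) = -3.32*d^6 + 7.14*d^5 - 0.0199999999999996*d^4 - 0.69*d^3 + 2.17*d^2 + 3.35*d - 0.91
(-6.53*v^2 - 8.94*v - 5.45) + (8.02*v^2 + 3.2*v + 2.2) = 1.49*v^2 - 5.74*v - 3.25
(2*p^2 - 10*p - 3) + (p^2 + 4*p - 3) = 3*p^2 - 6*p - 6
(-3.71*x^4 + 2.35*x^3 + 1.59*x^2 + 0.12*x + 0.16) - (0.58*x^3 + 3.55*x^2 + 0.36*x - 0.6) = -3.71*x^4 + 1.77*x^3 - 1.96*x^2 - 0.24*x + 0.76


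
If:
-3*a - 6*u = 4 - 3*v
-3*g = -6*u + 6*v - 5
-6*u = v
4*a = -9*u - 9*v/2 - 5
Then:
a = -32/25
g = 118/75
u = -1/150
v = 1/25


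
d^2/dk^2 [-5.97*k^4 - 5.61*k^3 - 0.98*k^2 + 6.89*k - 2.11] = -71.64*k^2 - 33.66*k - 1.96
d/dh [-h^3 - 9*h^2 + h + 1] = -3*h^2 - 18*h + 1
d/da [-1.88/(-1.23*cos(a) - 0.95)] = 2.3124*sin(a)/(1.23*cos(a) + 0.95)^2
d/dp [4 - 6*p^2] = -12*p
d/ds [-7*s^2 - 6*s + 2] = -14*s - 6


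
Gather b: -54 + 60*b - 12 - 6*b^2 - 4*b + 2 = -6*b^2 + 56*b - 64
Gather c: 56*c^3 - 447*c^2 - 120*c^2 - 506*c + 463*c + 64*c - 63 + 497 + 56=56*c^3 - 567*c^2 + 21*c + 490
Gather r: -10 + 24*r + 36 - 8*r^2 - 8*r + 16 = -8*r^2 + 16*r + 42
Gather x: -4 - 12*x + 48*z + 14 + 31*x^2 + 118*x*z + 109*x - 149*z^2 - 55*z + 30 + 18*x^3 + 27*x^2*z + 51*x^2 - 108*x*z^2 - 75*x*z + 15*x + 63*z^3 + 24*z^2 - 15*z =18*x^3 + x^2*(27*z + 82) + x*(-108*z^2 + 43*z + 112) + 63*z^3 - 125*z^2 - 22*z + 40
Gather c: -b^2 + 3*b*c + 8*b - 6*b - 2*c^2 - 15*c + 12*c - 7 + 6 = -b^2 + 2*b - 2*c^2 + c*(3*b - 3) - 1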